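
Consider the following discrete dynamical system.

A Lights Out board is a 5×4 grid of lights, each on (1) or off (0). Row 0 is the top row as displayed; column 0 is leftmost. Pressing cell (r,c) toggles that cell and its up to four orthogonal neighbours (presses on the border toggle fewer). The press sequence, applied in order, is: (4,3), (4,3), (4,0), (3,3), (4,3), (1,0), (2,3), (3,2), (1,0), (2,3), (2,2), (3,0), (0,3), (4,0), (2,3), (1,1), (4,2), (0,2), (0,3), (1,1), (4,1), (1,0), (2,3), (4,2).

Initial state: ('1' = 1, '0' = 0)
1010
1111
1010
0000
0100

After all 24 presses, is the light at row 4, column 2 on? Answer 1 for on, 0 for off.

1

step 0: 1010
1111
1010
0000
0100
step 1: 1010
1111
1010
0001
0111
step 2: 1010
1111
1010
0000
0100
step 3: 1010
1111
1010
1000
1000
step 4: 1010
1111
1011
1011
1001
step 5: 1010
1111
1011
1010
1010
step 6: 0010
0011
0011
1010
1010
step 7: 0010
0010
0000
1011
1010
step 8: 0010
0010
0010
1100
1000
step 9: 1010
1110
1010
1100
1000
step 10: 1010
1111
1001
1101
1000
step 11: 1010
1101
1110
1111
1000
step 12: 1010
1101
0110
0011
0000
step 13: 1001
1100
0110
0011
0000
step 14: 1001
1100
0110
1011
1100
step 15: 1001
1101
0101
1010
1100
step 16: 1101
0011
0001
1010
1100
step 17: 1101
0011
0001
1000
1011
step 18: 1010
0001
0001
1000
1011
step 19: 1001
0000
0001
1000
1011
step 20: 1101
1110
0101
1000
1011
step 21: 1101
1110
0101
1100
0101
step 22: 0101
0010
1101
1100
0101
step 23: 0101
0011
1110
1101
0101
step 24: 0101
0011
1110
1111
0010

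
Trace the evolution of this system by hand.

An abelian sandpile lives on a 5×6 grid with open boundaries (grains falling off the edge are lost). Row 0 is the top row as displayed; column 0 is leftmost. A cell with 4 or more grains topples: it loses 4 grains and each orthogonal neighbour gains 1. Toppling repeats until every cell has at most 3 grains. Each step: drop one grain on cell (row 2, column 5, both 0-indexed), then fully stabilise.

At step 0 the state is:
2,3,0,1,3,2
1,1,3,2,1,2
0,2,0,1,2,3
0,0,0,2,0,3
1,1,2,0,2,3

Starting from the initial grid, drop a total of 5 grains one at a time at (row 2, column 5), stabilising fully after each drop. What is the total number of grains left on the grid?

42

k=0  2,3,0,1,3,2
1,1,3,2,1,2
0,2,0,1,2,3
0,0,0,2,0,3
1,1,2,0,2,3
k=1  2,3,0,1,3,2
1,1,3,2,1,3
0,2,0,1,3,1
0,0,0,2,1,1
1,1,2,0,3,0
k=2  2,3,0,1,3,2
1,1,3,2,1,3
0,2,0,1,3,2
0,0,0,2,1,1
1,1,2,0,3,0
k=3  2,3,0,1,3,2
1,1,3,2,1,3
0,2,0,1,3,3
0,0,0,2,1,1
1,1,2,0,3,0
k=4  2,3,0,1,3,3
1,1,3,2,3,0
0,2,0,2,0,2
0,0,0,2,2,2
1,1,2,0,3,0
k=5  2,3,0,1,3,3
1,1,3,2,3,0
0,2,0,2,0,3
0,0,0,2,2,2
1,1,2,0,3,0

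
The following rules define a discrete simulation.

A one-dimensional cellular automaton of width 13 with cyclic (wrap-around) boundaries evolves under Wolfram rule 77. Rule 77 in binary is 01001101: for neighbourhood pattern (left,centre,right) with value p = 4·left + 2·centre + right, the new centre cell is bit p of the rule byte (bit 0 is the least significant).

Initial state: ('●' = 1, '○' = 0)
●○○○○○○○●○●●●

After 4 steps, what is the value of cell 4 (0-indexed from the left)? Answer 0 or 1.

1

k=0  ●○○○○○○○●○●●●
k=1  ●○●●●●●○●○●○○
k=2  ●○●○○○●○●○●○○
k=3  ●○●○●○●○●○●○○
k=4  ●○●○●○●○●○●○○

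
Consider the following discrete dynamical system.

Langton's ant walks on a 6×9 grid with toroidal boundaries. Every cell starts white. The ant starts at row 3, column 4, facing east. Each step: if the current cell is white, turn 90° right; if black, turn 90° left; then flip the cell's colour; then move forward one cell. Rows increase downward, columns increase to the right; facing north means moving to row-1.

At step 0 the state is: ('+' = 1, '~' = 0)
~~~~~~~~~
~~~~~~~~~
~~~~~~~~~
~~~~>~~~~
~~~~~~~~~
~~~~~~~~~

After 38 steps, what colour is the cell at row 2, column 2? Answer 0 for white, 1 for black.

k=0  ~~~~~~~~~
~~~~~~~~~
~~~~~~~~~
~~~~>~~~~
~~~~~~~~~
~~~~~~~~~
k=1  ~~~~~~~~~
~~~~~~~~~
~~~~~~~~~
~~~~+~~~~
~~~~v~~~~
~~~~~~~~~
k=2  ~~~~~~~~~
~~~~~~~~~
~~~~~~~~~
~~~~+~~~~
~~~<+~~~~
~~~~~~~~~
k=3  ~~~~~~~~~
~~~~~~~~~
~~~~~~~~~
~~~^+~~~~
~~~++~~~~
~~~~~~~~~
k=4  ~~~~~~~~~
~~~~~~~~~
~~~~~~~~~
~~~+>~~~~
~~~++~~~~
~~~~~~~~~
k=5  ~~~~~~~~~
~~~~~~~~~
~~~~^~~~~
~~~+~~~~~
~~~++~~~~
~~~~~~~~~
k=6  ~~~~~~~~~
~~~~~~~~~
~~~~+>~~~
~~~+~~~~~
~~~++~~~~
~~~~~~~~~
k=7  ~~~~~~~~~
~~~~~~~~~
~~~~++~~~
~~~+~v~~~
~~~++~~~~
~~~~~~~~~
k=8  ~~~~~~~~~
~~~~~~~~~
~~~~++~~~
~~~+<+~~~
~~~++~~~~
~~~~~~~~~
k=9  ~~~~~~~~~
~~~~~~~~~
~~~~^+~~~
~~~+++~~~
~~~++~~~~
~~~~~~~~~
k=10  ~~~~~~~~~
~~~~~~~~~
~~~<~+~~~
~~~+++~~~
~~~++~~~~
~~~~~~~~~
k=11  ~~~~~~~~~
~~~^~~~~~
~~~+~+~~~
~~~+++~~~
~~~++~~~~
~~~~~~~~~
k=12  ~~~~~~~~~
~~~+>~~~~
~~~+~+~~~
~~~+++~~~
~~~++~~~~
~~~~~~~~~
k=13  ~~~~~~~~~
~~~++~~~~
~~~+v+~~~
~~~+++~~~
~~~++~~~~
~~~~~~~~~
k=14  ~~~~~~~~~
~~~++~~~~
~~~<++~~~
~~~+++~~~
~~~++~~~~
~~~~~~~~~
k=15  ~~~~~~~~~
~~~++~~~~
~~~~++~~~
~~~v++~~~
~~~++~~~~
~~~~~~~~~
k=16  ~~~~~~~~~
~~~++~~~~
~~~~++~~~
~~~~>+~~~
~~~++~~~~
~~~~~~~~~
k=17  ~~~~~~~~~
~~~++~~~~
~~~~^+~~~
~~~~~+~~~
~~~++~~~~
~~~~~~~~~
k=18  ~~~~~~~~~
~~~++~~~~
~~~<~+~~~
~~~~~+~~~
~~~++~~~~
~~~~~~~~~
k=19  ~~~~~~~~~
~~~^+~~~~
~~~+~+~~~
~~~~~+~~~
~~~++~~~~
~~~~~~~~~
k=20  ~~~~~~~~~
~~<~+~~~~
~~~+~+~~~
~~~~~+~~~
~~~++~~~~
~~~~~~~~~
k=21  ~~^~~~~~~
~~+~+~~~~
~~~+~+~~~
~~~~~+~~~
~~~++~~~~
~~~~~~~~~
k=22  ~~+>~~~~~
~~+~+~~~~
~~~+~+~~~
~~~~~+~~~
~~~++~~~~
~~~~~~~~~
k=23  ~~++~~~~~
~~+v+~~~~
~~~+~+~~~
~~~~~+~~~
~~~++~~~~
~~~~~~~~~
k=24  ~~++~~~~~
~~<++~~~~
~~~+~+~~~
~~~~~+~~~
~~~++~~~~
~~~~~~~~~
k=25  ~~++~~~~~
~~~++~~~~
~~v+~+~~~
~~~~~+~~~
~~~++~~~~
~~~~~~~~~
k=26  ~~++~~~~~
~~~++~~~~
~<++~+~~~
~~~~~+~~~
~~~++~~~~
~~~~~~~~~
k=27  ~~++~~~~~
~^~++~~~~
~+++~+~~~
~~~~~+~~~
~~~++~~~~
~~~~~~~~~
k=28  ~~++~~~~~
~+>++~~~~
~+++~+~~~
~~~~~+~~~
~~~++~~~~
~~~~~~~~~
k=29  ~~++~~~~~
~++++~~~~
~+v+~+~~~
~~~~~+~~~
~~~++~~~~
~~~~~~~~~
k=30  ~~++~~~~~
~++++~~~~
~+~>~+~~~
~~~~~+~~~
~~~++~~~~
~~~~~~~~~
k=31  ~~++~~~~~
~++^+~~~~
~+~~~+~~~
~~~~~+~~~
~~~++~~~~
~~~~~~~~~
k=32  ~~++~~~~~
~+<~+~~~~
~+~~~+~~~
~~~~~+~~~
~~~++~~~~
~~~~~~~~~
k=33  ~~++~~~~~
~+~~+~~~~
~+v~~+~~~
~~~~~+~~~
~~~++~~~~
~~~~~~~~~
k=34  ~~++~~~~~
~+~~+~~~~
~<+~~+~~~
~~~~~+~~~
~~~++~~~~
~~~~~~~~~
k=35  ~~++~~~~~
~+~~+~~~~
~~+~~+~~~
~v~~~+~~~
~~~++~~~~
~~~~~~~~~
k=36  ~~++~~~~~
~+~~+~~~~
~~+~~+~~~
<+~~~+~~~
~~~++~~~~
~~~~~~~~~
k=37  ~~++~~~~~
~+~~+~~~~
^~+~~+~~~
++~~~+~~~
~~~++~~~~
~~~~~~~~~
k=38  ~~++~~~~~
~+~~+~~~~
+>+~~+~~~
++~~~+~~~
~~~++~~~~
~~~~~~~~~

1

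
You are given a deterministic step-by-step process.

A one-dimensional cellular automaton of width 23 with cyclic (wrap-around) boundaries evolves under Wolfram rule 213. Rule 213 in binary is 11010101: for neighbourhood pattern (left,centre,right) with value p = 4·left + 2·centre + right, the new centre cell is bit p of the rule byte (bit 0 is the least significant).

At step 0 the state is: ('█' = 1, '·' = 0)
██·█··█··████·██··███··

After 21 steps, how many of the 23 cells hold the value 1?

12

step 0: ██·█··█··████·██··███··
step 1: ·█·██·██··███··██··███·
step 2: ·█··█··██··███··██··███
step 3: ·██·██··██··███··██··██
step 4: ··█··██··██··███··██··█
step 5: █·██··██··██··███··██·█
step 6: █··██··██··██··███··█··
step 7: ██··██··██··██··███·██·
step 8: ·██··██··██··██··██··█·
step 9: ··██··██··██··██··██·██
step 10: █··██··██··██··██··█··█
step 11: ██··██··██··██··██·██··
step 12: ·██··██··██··██··█··██·
step 13: ··██··██··██··██·██··██
step 14: █··██··██··██··█··██··█
step 15: ██··██··██··██·██··██··
step 16: ·██··██··██··█··██··██·
step 17: ··██··██··██·██··██··██
step 18: █··██··██··█··██··██··█
step 19: ██··██··██·██··██··██··
step 20: ·██··██··█··██··██··██·
step 21: ··██··██·██··██··██··██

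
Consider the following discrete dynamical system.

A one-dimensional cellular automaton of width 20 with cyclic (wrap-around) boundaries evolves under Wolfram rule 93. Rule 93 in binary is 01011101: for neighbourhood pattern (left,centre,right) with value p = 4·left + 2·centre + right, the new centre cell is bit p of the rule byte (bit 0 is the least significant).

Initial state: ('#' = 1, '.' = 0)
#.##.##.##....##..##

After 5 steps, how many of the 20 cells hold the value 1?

11

[0] #.##.##.##....##..##
[1] #.##.##.#####.###.#.
[2] #.##.##.#...#.#.#.#.
[3] #.##.##.###.#.#.#.#.
[4] #.##.##.#.#.#.#.#.#.
[5] #.##.##.#.#.#.#.#.#.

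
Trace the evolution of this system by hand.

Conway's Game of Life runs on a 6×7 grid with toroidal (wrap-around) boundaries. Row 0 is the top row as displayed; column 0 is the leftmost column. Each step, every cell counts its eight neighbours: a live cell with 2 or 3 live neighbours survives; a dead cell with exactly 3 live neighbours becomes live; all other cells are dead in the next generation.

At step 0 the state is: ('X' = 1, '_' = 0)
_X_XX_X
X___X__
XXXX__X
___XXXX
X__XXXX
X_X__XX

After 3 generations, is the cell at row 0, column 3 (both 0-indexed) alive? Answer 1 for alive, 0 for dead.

t=0: _X_XX_X
X___X__
XXXX__X
___XXXX
X__XXXX
X_X__XX
t=1: _XXXX__
____X__
_XX____
_______
_XX____
__X____
t=2: _XX_X__
____X__
_______
_______
_XX____
_______
t=3: ___X___
___X___
_______
_______
_______
___X___

1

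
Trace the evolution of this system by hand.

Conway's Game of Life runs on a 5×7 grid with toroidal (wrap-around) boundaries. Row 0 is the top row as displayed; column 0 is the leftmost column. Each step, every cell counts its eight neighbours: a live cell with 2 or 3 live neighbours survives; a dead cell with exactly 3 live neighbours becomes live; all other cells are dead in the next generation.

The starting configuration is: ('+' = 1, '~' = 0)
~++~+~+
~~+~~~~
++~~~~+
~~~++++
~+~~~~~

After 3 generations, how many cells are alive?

4

step 0: ~++~+~+
~~+~~~~
++~~~~+
~~~++++
~+~~~~~
step 1: ++++~~~
~~++~++
+++++~+
~++~+++
~+~~~~+
step 2: ~~~+++~
~~~~~+~
~~~~~~~
~~~~+~~
~~~~+~+
step 3: ~~~+~~+
~~~~~+~
~~~~~~~
~~~~~+~
~~~~~~~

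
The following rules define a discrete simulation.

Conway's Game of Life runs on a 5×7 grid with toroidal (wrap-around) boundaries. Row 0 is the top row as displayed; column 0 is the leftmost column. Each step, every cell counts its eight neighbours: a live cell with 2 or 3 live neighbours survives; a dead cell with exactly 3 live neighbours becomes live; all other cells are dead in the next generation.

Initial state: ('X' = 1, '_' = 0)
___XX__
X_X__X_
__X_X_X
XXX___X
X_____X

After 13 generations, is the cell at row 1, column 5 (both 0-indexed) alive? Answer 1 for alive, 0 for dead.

k=0  ___XX__
X_X__X_
__X_X_X
XXX___X
X_____X
k=1  XX_XXX_
_XX__XX
__X____
__XX___
__XX_XX
k=2  _______
_____XX
_______
_X__X__
X____XX
k=3  X______
_______
_____X_
X____XX
X____XX
k=4  X______
_______
_____X_
X___X__
_X___X_
k=5  _______
_______
_______
____XXX
XX____X
k=6  X______
_______
_____X_
_____XX
X_____X
k=7  X_____X
_______
_____XX
X____X_
X____X_
k=8  X_____X
X____X_
_____XX
X___XX_
XX___X_
k=9  _____X_
X____X_
X______
XX__X__
_X__XX_
k=10  _____X_
_______
X______
XX__XXX
XX__XXX
k=11  X___XX_
_______
XX___X_
____X__
_X_____
k=12  _______
XX__XX_
_______
XX_____
____XX_
k=13  ______X
_______
______X
_______
_______

0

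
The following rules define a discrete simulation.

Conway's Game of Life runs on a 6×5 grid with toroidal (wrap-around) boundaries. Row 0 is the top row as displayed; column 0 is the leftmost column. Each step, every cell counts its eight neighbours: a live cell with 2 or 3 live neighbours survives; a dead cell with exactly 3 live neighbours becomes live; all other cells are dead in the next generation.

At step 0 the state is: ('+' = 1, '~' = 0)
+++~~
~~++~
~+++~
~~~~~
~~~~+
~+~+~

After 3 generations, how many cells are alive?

17

t=0: +++~~
~~++~
~+++~
~~~~~
~~~~+
~+~+~
t=1: +~~~+
+~~~+
~+~+~
~~++~
~~~~~
~+~++
t=2: ~+~~~
~+~+~
++~+~
~~++~
~~~~+
~~~++
t=3: +~~++
~+~~+
++~+~
++++~
~~+~+
+~~++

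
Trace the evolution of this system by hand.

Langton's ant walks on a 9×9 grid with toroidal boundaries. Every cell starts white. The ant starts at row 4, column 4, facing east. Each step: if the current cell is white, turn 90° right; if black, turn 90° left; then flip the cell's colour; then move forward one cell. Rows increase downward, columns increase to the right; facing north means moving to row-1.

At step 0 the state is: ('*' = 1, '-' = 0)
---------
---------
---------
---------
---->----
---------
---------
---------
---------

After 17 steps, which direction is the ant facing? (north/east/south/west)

step 0: ---------
---------
---------
---------
---->----
---------
---------
---------
---------
step 1: ---------
---------
---------
---------
----*----
----v----
---------
---------
---------
step 2: ---------
---------
---------
---------
----*----
---<*----
---------
---------
---------
step 3: ---------
---------
---------
---------
---^*----
---**----
---------
---------
---------
step 4: ---------
---------
---------
---------
---*>----
---**----
---------
---------
---------
step 5: ---------
---------
---------
----^----
---*-----
---**----
---------
---------
---------
step 6: ---------
---------
---------
----*>---
---*-----
---**----
---------
---------
---------
step 7: ---------
---------
---------
----**---
---*-v---
---**----
---------
---------
---------
step 8: ---------
---------
---------
----**---
---*<*---
---**----
---------
---------
---------
step 9: ---------
---------
---------
----^*---
---***---
---**----
---------
---------
---------
step 10: ---------
---------
---------
---<-*---
---***---
---**----
---------
---------
---------
step 11: ---------
---------
---^-----
---*-*---
---***---
---**----
---------
---------
---------
step 12: ---------
---------
---*>----
---*-*---
---***---
---**----
---------
---------
---------
step 13: ---------
---------
---**----
---*v*---
---***---
---**----
---------
---------
---------
step 14: ---------
---------
---**----
---<**---
---***---
---**----
---------
---------
---------
step 15: ---------
---------
---**----
----**---
---v**---
---**----
---------
---------
---------
step 16: ---------
---------
---**----
----**---
---->*---
---**----
---------
---------
---------
step 17: ---------
---------
---**----
----^*---
-----*---
---**----
---------
---------
---------

north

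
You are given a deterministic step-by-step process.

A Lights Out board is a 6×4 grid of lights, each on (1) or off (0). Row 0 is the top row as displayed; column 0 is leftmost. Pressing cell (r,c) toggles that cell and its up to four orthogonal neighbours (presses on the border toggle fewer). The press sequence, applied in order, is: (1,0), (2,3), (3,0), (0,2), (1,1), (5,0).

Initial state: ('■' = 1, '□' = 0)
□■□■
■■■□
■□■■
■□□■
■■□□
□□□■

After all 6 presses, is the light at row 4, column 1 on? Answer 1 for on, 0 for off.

1

[0] □■□■
■■■□
■□■■
■□□■
■■□□
□□□■
[1] ■■□■
□□■□
□□■■
■□□■
■■□□
□□□■
[2] ■■□■
□□■■
□□□□
■□□□
■■□□
□□□■
[3] ■■□■
□□■■
■□□□
□■□□
□■□□
□□□■
[4] ■□■□
□□□■
■□□□
□■□□
□■□□
□□□■
[5] ■■■□
■■■■
■■□□
□■□□
□■□□
□□□■
[6] ■■■□
■■■■
■■□□
□■□□
■■□□
■■□■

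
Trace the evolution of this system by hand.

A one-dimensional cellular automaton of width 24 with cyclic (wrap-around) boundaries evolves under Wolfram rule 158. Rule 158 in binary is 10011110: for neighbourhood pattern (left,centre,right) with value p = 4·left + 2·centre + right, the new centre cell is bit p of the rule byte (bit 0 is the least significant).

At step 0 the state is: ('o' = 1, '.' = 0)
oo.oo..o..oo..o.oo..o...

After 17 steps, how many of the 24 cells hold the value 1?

19

gen 0: oo.oo..o..oo..o.oo..o...
gen 1: o..o.oooooo.ooo.o.oooo.o
gen 2: .ooo.ooooo..oo..o.ooo..o
gen 3: .oo..oooo.ooo.ooo.oo.ooo
gen 4: .o.ooooo..oo..oo..o..oo.
gen 5: oo.oooo.ooo.ooo.oooooo.o
gen 6: o..ooo..oo..oo..ooooo..o
gen 7: .oooo.ooo.ooo.oooooo.ooo
gen 8: .ooo..oo..oo..ooooo..oo.
gen 9: ooo.ooo.ooo.oooooo.ooo.o
gen 10: oo..oo..oo..ooooo..oo..o
gen 11: o.ooo.ooo.oooooo.ooo.ooo
gen 12: ..oo..oo..ooooo..oo..ooo
gen 13: ooo.ooo.oooooo.ooo.oooo.
gen 14: oo..oo..ooooo..oo..ooo..
gen 15: o.ooo.oooooo.ooo.oooo.oo
gen 16: ..oo..ooooo..oo..ooo..oo
gen 17: ooo.oooooo.ooo.oooo.ooo.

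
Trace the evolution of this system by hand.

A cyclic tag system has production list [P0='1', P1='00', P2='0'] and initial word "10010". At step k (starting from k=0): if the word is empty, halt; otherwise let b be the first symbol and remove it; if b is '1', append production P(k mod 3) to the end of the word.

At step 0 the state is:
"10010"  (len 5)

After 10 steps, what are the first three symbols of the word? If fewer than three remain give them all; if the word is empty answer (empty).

step 0: "10010"  (len 5)
step 1: "00101"  (len 5)
step 2: "0101"  (len 4)
step 3: "101"  (len 3)
step 4: "011"  (len 3)
step 5: "11"  (len 2)
step 6: "10"  (len 2)
step 7: "01"  (len 2)
step 8: "1"  (len 1)
step 9: "0"  (len 1)
step 10: (halted — word empty)

(empty)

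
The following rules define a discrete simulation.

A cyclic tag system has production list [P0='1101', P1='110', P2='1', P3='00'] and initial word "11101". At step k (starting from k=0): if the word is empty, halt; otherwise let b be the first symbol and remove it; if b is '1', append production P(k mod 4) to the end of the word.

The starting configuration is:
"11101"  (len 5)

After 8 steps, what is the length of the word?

13

0) "11101"  (len 5)
1) "11011101"  (len 8)
2) "1011101110"  (len 10)
3) "0111011101"  (len 10)
4) "111011101"  (len 9)
5) "110111011101"  (len 12)
6) "10111011101110"  (len 14)
7) "01110111011101"  (len 14)
8) "1110111011101"  (len 13)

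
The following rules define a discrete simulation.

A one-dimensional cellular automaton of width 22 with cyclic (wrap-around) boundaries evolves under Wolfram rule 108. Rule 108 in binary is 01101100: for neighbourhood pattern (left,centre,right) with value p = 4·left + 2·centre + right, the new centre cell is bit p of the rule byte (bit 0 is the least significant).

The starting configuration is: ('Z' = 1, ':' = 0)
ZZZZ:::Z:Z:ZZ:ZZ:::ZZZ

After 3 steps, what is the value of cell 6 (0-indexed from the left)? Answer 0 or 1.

0) ZZZZ:::Z:Z:ZZ:ZZ:::ZZZ
1) :::Z:::ZZZZZZZZZ:::Z::
2) :::Z:::Z:::::::Z:::Z::
3) :::Z:::Z:::::::Z:::Z::

0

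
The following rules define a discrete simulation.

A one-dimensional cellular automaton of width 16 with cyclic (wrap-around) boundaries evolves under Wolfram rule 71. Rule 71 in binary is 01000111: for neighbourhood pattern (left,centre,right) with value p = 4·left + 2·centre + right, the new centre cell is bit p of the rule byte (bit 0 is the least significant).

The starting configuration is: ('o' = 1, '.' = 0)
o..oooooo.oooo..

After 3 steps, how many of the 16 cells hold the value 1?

step 0: o..oooooo.oooo..
step 1: o.o.....o....o.o
step 2: o.o.ooooo.oooo..
step 3: o.o.....o....o.o

5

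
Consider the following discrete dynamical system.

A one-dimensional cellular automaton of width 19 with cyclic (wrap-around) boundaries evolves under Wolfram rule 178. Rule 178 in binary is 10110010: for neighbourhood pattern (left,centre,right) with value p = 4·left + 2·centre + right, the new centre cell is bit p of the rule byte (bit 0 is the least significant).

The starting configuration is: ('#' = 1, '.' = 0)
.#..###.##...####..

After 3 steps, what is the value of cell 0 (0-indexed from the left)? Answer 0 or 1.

1

gen 0: .#..###.##...####..
gen 1: #.##.#.#..#.#.##.#.
gen 2: .#..#.#.##.#.#..#.#
gen 3: #.##.#.#..#.#.##.#.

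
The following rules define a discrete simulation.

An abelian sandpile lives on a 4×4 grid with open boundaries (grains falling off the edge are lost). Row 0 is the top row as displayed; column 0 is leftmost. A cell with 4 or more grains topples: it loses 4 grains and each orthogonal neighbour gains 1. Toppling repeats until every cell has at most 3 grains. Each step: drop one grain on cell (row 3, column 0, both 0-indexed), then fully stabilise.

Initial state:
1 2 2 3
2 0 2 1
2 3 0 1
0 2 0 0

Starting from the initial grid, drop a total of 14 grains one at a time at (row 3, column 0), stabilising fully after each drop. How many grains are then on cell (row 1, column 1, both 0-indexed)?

step 0: 1 2 2 3
2 0 2 1
2 3 0 1
0 2 0 0
step 1: 1 2 2 3
2 0 2 1
2 3 0 1
1 2 0 0
step 2: 1 2 2 3
2 0 2 1
2 3 0 1
2 2 0 0
step 3: 1 2 2 3
2 0 2 1
2 3 0 1
3 2 0 0
step 4: 1 2 2 3
2 0 2 1
3 3 0 1
0 3 0 0
step 5: 1 2 2 3
2 0 2 1
3 3 0 1
1 3 0 0
step 6: 1 2 2 3
2 0 2 1
3 3 0 1
2 3 0 0
step 7: 1 2 2 3
2 0 2 1
3 3 0 1
3 3 0 0
step 8: 1 2 2 3
3 1 2 1
1 1 1 1
2 1 1 0
step 9: 1 2 2 3
3 1 2 1
1 1 1 1
3 1 1 0
step 10: 1 2 2 3
3 1 2 1
2 1 1 1
0 2 1 0
step 11: 1 2 2 3
3 1 2 1
2 1 1 1
1 2 1 0
step 12: 1 2 2 3
3 1 2 1
2 1 1 1
2 2 1 0
step 13: 1 2 2 3
3 1 2 1
2 1 1 1
3 2 1 0
step 14: 1 2 2 3
3 1 2 1
3 1 1 1
0 3 1 0

1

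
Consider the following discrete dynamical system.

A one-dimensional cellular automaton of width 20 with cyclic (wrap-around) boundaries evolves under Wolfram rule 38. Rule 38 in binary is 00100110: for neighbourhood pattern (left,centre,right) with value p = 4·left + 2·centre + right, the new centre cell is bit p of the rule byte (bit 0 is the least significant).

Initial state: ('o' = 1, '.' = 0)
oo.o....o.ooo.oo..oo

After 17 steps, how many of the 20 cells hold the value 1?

6

gen 0: oo.o....o.ooo.oo..oo
gen 1: ..oo...ooo...o...o..
gen 2: .o....o.....oo..oo..
gen 3: oo...oo....o...o....
gen 4: ....o.....oo..oo...o
gen 5: ...oo....o...o....oo
gen 6: ..o.....oo..oo...o..
gen 7: .oo....o...o....oo..
gen 8: o.....oo..oo...o....
gen 9: o....o...o....oo...o
gen 10: ....oo..oo...o....o.
gen 11: ...o...o....oo...oo.
gen 12: ..oo..oo...o....o...
gen 13: .o...o....oo...oo...
gen 14: oo..oo...o....o.....
gen 15: ...o....oo...oo....o
gen 16: ..oo...o....o.....oo
gen 17: .o....oo...oo....o..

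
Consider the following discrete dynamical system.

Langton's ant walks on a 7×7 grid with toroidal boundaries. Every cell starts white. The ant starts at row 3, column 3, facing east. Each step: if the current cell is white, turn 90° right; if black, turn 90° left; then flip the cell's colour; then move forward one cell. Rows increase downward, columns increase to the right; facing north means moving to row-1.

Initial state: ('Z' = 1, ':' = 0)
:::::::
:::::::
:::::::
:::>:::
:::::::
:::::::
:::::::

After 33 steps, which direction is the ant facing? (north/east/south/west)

south

0) :::::::
:::::::
:::::::
:::>:::
:::::::
:::::::
:::::::
1) :::::::
:::::::
:::::::
:::Z:::
:::v:::
:::::::
:::::::
2) :::::::
:::::::
:::::::
:::Z:::
::<Z:::
:::::::
:::::::
3) :::::::
:::::::
:::::::
::^Z:::
::ZZ:::
:::::::
:::::::
4) :::::::
:::::::
:::::::
::Z>:::
::ZZ:::
:::::::
:::::::
5) :::::::
:::::::
:::^:::
::Z::::
::ZZ:::
:::::::
:::::::
6) :::::::
:::::::
:::Z>::
::Z::::
::ZZ:::
:::::::
:::::::
7) :::::::
:::::::
:::ZZ::
::Z:v::
::ZZ:::
:::::::
:::::::
8) :::::::
:::::::
:::ZZ::
::Z<Z::
::ZZ:::
:::::::
:::::::
9) :::::::
:::::::
:::^Z::
::ZZZ::
::ZZ:::
:::::::
:::::::
10) :::::::
:::::::
::<:Z::
::ZZZ::
::ZZ:::
:::::::
:::::::
11) :::::::
::^::::
::Z:Z::
::ZZZ::
::ZZ:::
:::::::
:::::::
12) :::::::
::Z>:::
::Z:Z::
::ZZZ::
::ZZ:::
:::::::
:::::::
13) :::::::
::ZZ:::
::ZvZ::
::ZZZ::
::ZZ:::
:::::::
:::::::
14) :::::::
::ZZ:::
::<ZZ::
::ZZZ::
::ZZ:::
:::::::
:::::::
15) :::::::
::ZZ:::
:::ZZ::
::vZZ::
::ZZ:::
:::::::
:::::::
16) :::::::
::ZZ:::
:::ZZ::
:::>Z::
::ZZ:::
:::::::
:::::::
17) :::::::
::ZZ:::
:::^Z::
::::Z::
::ZZ:::
:::::::
:::::::
18) :::::::
::ZZ:::
::<:Z::
::::Z::
::ZZ:::
:::::::
:::::::
19) :::::::
::^Z:::
::Z:Z::
::::Z::
::ZZ:::
:::::::
:::::::
20) :::::::
:<:Z:::
::Z:Z::
::::Z::
::ZZ:::
:::::::
:::::::
21) :^:::::
:Z:Z:::
::Z:Z::
::::Z::
::ZZ:::
:::::::
:::::::
22) :Z>::::
:Z:Z:::
::Z:Z::
::::Z::
::ZZ:::
:::::::
:::::::
23) :ZZ::::
:ZvZ:::
::Z:Z::
::::Z::
::ZZ:::
:::::::
:::::::
24) :ZZ::::
:<ZZ:::
::Z:Z::
::::Z::
::ZZ:::
:::::::
:::::::
25) :ZZ::::
::ZZ:::
:vZ:Z::
::::Z::
::ZZ:::
:::::::
:::::::
26) :ZZ::::
::ZZ:::
<ZZ:Z::
::::Z::
::ZZ:::
:::::::
:::::::
27) :ZZ::::
^:ZZ:::
ZZZ:Z::
::::Z::
::ZZ:::
:::::::
:::::::
28) :ZZ::::
Z>ZZ:::
ZZZ:Z::
::::Z::
::ZZ:::
:::::::
:::::::
29) :ZZ::::
ZZZZ:::
ZvZ:Z::
::::Z::
::ZZ:::
:::::::
:::::::
30) :ZZ::::
ZZZZ:::
Z:>:Z::
::::Z::
::ZZ:::
:::::::
:::::::
31) :ZZ::::
ZZ^Z:::
Z:::Z::
::::Z::
::ZZ:::
:::::::
:::::::
32) :ZZ::::
Z<:Z:::
Z:::Z::
::::Z::
::ZZ:::
:::::::
:::::::
33) :ZZ::::
Z::Z:::
Zv::Z::
::::Z::
::ZZ:::
:::::::
:::::::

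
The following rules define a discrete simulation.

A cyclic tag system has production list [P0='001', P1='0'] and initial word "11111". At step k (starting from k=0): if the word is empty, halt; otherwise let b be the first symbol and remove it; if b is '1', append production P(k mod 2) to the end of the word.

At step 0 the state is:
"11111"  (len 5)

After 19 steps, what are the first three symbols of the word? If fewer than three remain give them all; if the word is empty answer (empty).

(empty)

step 0: "11111"  (len 5)
step 1: "1111001"  (len 7)
step 2: "1110010"  (len 7)
step 3: "110010001"  (len 9)
step 4: "100100010"  (len 9)
step 5: "00100010001"  (len 11)
step 6: "0100010001"  (len 10)
step 7: "100010001"  (len 9)
step 8: "000100010"  (len 9)
step 9: "00100010"  (len 8)
step 10: "0100010"  (len 7)
step 11: "100010"  (len 6)
step 12: "000100"  (len 6)
step 13: "00100"  (len 5)
step 14: "0100"  (len 4)
step 15: "100"  (len 3)
step 16: "000"  (len 3)
step 17: "00"  (len 2)
step 18: "0"  (len 1)
step 19: (halted — word empty)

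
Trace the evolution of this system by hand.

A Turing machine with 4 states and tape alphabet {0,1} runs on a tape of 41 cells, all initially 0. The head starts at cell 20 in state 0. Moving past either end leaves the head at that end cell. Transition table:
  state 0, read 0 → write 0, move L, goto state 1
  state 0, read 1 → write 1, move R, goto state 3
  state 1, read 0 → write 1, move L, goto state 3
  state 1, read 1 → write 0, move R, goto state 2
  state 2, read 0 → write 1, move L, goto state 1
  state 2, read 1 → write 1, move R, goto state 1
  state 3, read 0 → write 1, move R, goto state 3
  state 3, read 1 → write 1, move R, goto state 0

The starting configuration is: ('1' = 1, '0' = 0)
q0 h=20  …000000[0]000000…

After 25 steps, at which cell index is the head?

23

[0] q0 h=20  …000000[0]000000…
[1] q1 h=19  …000000[0]000000…
[2] q3 h=18  …000000[0]100000…
[3] q3 h=19  …000001[1]000000…
[4] q0 h=20  …000011[0]000000…
[5] q1 h=19  …000001[1]000000…
[6] q2 h=20  …000010[0]000000…
[7] q1 h=19  …000001[0]100000…
[8] q3 h=18  …000000[1]110000…
[9] q0 h=19  …000001[1]100000…
[10] q3 h=20  …000011[1]000000…
[11] q0 h=21  …000111[0]000000…
[12] q1 h=20  …000011[1]000000…
[13] q2 h=21  …000110[0]000000…
[14] q1 h=20  …000011[0]100000…
[15] q3 h=19  …000001[1]110000…
[16] q0 h=20  …000011[1]100000…
[17] q3 h=21  …000111[1]000000…
[18] q0 h=22  …001111[0]000000…
[19] q1 h=21  …000111[1]000000…
[20] q2 h=22  …001110[0]000000…
[21] q1 h=21  …000111[0]100000…
[22] q3 h=20  …000011[1]110000…
[23] q0 h=21  …000111[1]100000…
[24] q3 h=22  …001111[1]000000…
[25] q0 h=23  …011111[0]000000…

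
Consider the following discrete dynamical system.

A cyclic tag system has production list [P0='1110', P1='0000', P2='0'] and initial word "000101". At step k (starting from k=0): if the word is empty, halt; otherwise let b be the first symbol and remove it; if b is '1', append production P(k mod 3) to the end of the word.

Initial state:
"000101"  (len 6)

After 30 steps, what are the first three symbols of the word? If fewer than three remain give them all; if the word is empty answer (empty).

110

step 0: "000101"  (len 6)
step 1: "00101"  (len 5)
step 2: "0101"  (len 4)
step 3: "101"  (len 3)
step 4: "011110"  (len 6)
step 5: "11110"  (len 5)
step 6: "11100"  (len 5)
step 7: "11001110"  (len 8)
step 8: "10011100000"  (len 11)
step 9: "00111000000"  (len 11)
step 10: "0111000000"  (len 10)
step 11: "111000000"  (len 9)
step 12: "110000000"  (len 9)
step 13: "100000001110"  (len 12)
step 14: "000000011100000"  (len 15)
step 15: "00000011100000"  (len 14)
step 16: "0000011100000"  (len 13)
step 17: "000011100000"  (len 12)
step 18: "00011100000"  (len 11)
step 19: "0011100000"  (len 10)
step 20: "011100000"  (len 9)
step 21: "11100000"  (len 8)
step 22: "11000001110"  (len 11)
step 23: "10000011100000"  (len 14)
step 24: "00000111000000"  (len 14)
step 25: "0000111000000"  (len 13)
step 26: "000111000000"  (len 12)
step 27: "00111000000"  (len 11)
step 28: "0111000000"  (len 10)
step 29: "111000000"  (len 9)
step 30: "110000000"  (len 9)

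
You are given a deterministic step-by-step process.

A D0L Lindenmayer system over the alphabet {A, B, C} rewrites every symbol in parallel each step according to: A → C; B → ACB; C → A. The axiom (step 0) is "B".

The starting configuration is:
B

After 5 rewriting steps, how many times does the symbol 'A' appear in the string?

5

[0] B
[1] ACB
[2] CAACB
[3] ACCAACB
[4] CAACCAACB
[5] ACCAACCAACB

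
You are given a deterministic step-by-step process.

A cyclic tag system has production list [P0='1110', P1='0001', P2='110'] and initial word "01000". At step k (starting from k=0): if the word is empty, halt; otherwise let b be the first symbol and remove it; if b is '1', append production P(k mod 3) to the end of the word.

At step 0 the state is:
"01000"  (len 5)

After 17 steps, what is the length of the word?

[0] "01000"  (len 5)
[1] "1000"  (len 4)
[2] "0000001"  (len 7)
[3] "000001"  (len 6)
[4] "00001"  (len 5)
[5] "0001"  (len 4)
[6] "001"  (len 3)
[7] "01"  (len 2)
[8] "1"  (len 1)
[9] "110"  (len 3)
[10] "101110"  (len 6)
[11] "011100001"  (len 9)
[12] "11100001"  (len 8)
[13] "11000011110"  (len 11)
[14] "10000111100001"  (len 14)
[15] "0000111100001110"  (len 16)
[16] "000111100001110"  (len 15)
[17] "00111100001110"  (len 14)

14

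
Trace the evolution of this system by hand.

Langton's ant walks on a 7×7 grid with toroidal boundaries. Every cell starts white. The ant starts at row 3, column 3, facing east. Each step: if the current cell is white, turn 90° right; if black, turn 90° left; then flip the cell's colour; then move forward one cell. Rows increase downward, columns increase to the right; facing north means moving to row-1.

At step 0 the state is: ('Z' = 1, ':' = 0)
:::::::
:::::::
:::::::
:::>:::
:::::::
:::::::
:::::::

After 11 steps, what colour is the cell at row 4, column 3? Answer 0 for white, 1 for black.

1

gen 0: :::::::
:::::::
:::::::
:::>:::
:::::::
:::::::
:::::::
gen 1: :::::::
:::::::
:::::::
:::Z:::
:::v:::
:::::::
:::::::
gen 2: :::::::
:::::::
:::::::
:::Z:::
::<Z:::
:::::::
:::::::
gen 3: :::::::
:::::::
:::::::
::^Z:::
::ZZ:::
:::::::
:::::::
gen 4: :::::::
:::::::
:::::::
::Z>:::
::ZZ:::
:::::::
:::::::
gen 5: :::::::
:::::::
:::^:::
::Z::::
::ZZ:::
:::::::
:::::::
gen 6: :::::::
:::::::
:::Z>::
::Z::::
::ZZ:::
:::::::
:::::::
gen 7: :::::::
:::::::
:::ZZ::
::Z:v::
::ZZ:::
:::::::
:::::::
gen 8: :::::::
:::::::
:::ZZ::
::Z<Z::
::ZZ:::
:::::::
:::::::
gen 9: :::::::
:::::::
:::^Z::
::ZZZ::
::ZZ:::
:::::::
:::::::
gen 10: :::::::
:::::::
::<:Z::
::ZZZ::
::ZZ:::
:::::::
:::::::
gen 11: :::::::
::^::::
::Z:Z::
::ZZZ::
::ZZ:::
:::::::
:::::::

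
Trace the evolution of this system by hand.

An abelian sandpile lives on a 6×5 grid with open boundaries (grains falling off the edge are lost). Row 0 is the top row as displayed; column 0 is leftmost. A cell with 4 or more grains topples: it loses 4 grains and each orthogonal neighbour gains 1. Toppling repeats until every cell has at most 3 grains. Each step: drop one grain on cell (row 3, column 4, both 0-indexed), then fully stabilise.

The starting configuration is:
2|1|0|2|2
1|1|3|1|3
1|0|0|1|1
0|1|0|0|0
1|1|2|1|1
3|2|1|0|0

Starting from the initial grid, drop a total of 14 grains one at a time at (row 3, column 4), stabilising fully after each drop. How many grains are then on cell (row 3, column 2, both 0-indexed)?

k=0  2|1|0|2|2
1|1|3|1|3
1|0|0|1|1
0|1|0|0|0
1|1|2|1|1
3|2|1|0|0
k=1  2|1|0|2|2
1|1|3|1|3
1|0|0|1|1
0|1|0|0|1
1|1|2|1|1
3|2|1|0|0
k=2  2|1|0|2|2
1|1|3|1|3
1|0|0|1|1
0|1|0|0|2
1|1|2|1|1
3|2|1|0|0
k=3  2|1|0|2|2
1|1|3|1|3
1|0|0|1|1
0|1|0|0|3
1|1|2|1|1
3|2|1|0|0
k=4  2|1|0|2|2
1|1|3|1|3
1|0|0|1|2
0|1|0|1|0
1|1|2|1|2
3|2|1|0|0
k=5  2|1|0|2|2
1|1|3|1|3
1|0|0|1|2
0|1|0|1|1
1|1|2|1|2
3|2|1|0|0
k=6  2|1|0|2|2
1|1|3|1|3
1|0|0|1|2
0|1|0|1|2
1|1|2|1|2
3|2|1|0|0
k=7  2|1|0|2|2
1|1|3|1|3
1|0|0|1|2
0|1|0|1|3
1|1|2|1|2
3|2|1|0|0
k=8  2|1|0|2|2
1|1|3|1|3
1|0|0|1|3
0|1|0|2|0
1|1|2|1|3
3|2|1|0|0
k=9  2|1|0|2|2
1|1|3|1|3
1|0|0|1|3
0|1|0|2|1
1|1|2|1|3
3|2|1|0|0
k=10  2|1|0|2|2
1|1|3|1|3
1|0|0|1|3
0|1|0|2|2
1|1|2|1|3
3|2|1|0|0
k=11  2|1|0|2|2
1|1|3|1|3
1|0|0|1|3
0|1|0|2|3
1|1|2|1|3
3|2|1|0|0
k=12  2|1|0|2|3
1|1|3|2|0
1|0|0|2|1
0|1|0|3|2
1|1|2|2|0
3|2|1|0|1
k=13  2|1|0|2|3
1|1|3|2|0
1|0|0|2|1
0|1|0|3|3
1|1|2|2|0
3|2|1|0|1
k=14  2|1|0|2|3
1|1|3|2|0
1|0|0|3|2
0|1|1|0|1
1|1|2|3|1
3|2|1|0|1

1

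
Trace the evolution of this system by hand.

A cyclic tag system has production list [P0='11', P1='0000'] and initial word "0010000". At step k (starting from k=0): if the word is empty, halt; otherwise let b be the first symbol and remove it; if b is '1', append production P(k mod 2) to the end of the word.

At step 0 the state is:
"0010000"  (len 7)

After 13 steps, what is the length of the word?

2

[0] "0010000"  (len 7)
[1] "010000"  (len 6)
[2] "10000"  (len 5)
[3] "000011"  (len 6)
[4] "00011"  (len 5)
[5] "0011"  (len 4)
[6] "011"  (len 3)
[7] "11"  (len 2)
[8] "10000"  (len 5)
[9] "000011"  (len 6)
[10] "00011"  (len 5)
[11] "0011"  (len 4)
[12] "011"  (len 3)
[13] "11"  (len 2)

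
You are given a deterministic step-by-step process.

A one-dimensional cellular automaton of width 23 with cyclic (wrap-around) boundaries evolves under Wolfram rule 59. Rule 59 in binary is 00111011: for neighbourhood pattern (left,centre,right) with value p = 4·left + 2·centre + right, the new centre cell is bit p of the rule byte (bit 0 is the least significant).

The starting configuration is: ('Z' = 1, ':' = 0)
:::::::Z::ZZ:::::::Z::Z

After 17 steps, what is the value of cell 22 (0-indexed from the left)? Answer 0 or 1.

[0] :::::::Z::ZZ:::::::Z::Z
[1] ZZZZZZZ:ZZZ:ZZZZZZZ:ZZ:
[2] Z::::::ZZ::ZZ::::::ZZ:Z
[3] :ZZZZZZZ:ZZZ:ZZZZZZZ:ZZ
[4] ZZ::::::ZZ::ZZ::::::ZZ:
[5] Z:ZZZZZZZ:ZZZ:ZZZZZZZ:Z
[6] :ZZ::::::ZZ::ZZ::::::ZZ
[7] ZZ:ZZZZZZZ:ZZZ:ZZZZZZZ:
[8] Z:ZZ::::::ZZ::ZZ::::::Z
[9] :ZZ:ZZZZZZZ:ZZZ:ZZZZZZZ
[10] ZZ:ZZ::::::ZZ::ZZ::::::
[11] Z:ZZ:ZZZZZZZ:ZZZ:ZZZZZZ
[12] :ZZ:ZZ::::::ZZ::ZZ:::::
[13] ZZ:ZZ:ZZZZZZZ:ZZZ:ZZZZZ
[14] ::ZZ:ZZ::::::ZZ::ZZ::::
[15] ZZZ:ZZ:ZZZZZZZ:ZZZ:ZZZZ
[16] :::ZZ:ZZ::::::ZZ::ZZ:::
[17] ZZZZ:ZZ:ZZZZZZZ:ZZZ:ZZZ

1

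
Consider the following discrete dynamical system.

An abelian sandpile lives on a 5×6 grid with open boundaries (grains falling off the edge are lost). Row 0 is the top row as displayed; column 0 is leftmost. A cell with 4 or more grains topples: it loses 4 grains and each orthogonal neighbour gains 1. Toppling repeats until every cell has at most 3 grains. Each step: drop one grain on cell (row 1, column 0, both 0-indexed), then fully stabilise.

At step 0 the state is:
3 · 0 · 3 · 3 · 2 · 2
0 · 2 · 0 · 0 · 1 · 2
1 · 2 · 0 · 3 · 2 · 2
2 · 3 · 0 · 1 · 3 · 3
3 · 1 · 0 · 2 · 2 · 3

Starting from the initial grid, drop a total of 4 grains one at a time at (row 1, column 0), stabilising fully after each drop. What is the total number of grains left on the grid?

52

k=0  3 · 0 · 3 · 3 · 2 · 2
0 · 2 · 0 · 0 · 1 · 2
1 · 2 · 0 · 3 · 2 · 2
2 · 3 · 0 · 1 · 3 · 3
3 · 1 · 0 · 2 · 2 · 3
k=1  3 · 0 · 3 · 3 · 2 · 2
1 · 2 · 0 · 0 · 1 · 2
1 · 2 · 0 · 3 · 2 · 2
2 · 3 · 0 · 1 · 3 · 3
3 · 1 · 0 · 2 · 2 · 3
k=2  3 · 0 · 3 · 3 · 2 · 2
2 · 2 · 0 · 0 · 1 · 2
1 · 2 · 0 · 3 · 2 · 2
2 · 3 · 0 · 1 · 3 · 3
3 · 1 · 0 · 2 · 2 · 3
k=3  3 · 0 · 3 · 3 · 2 · 2
3 · 2 · 0 · 0 · 1 · 2
1 · 2 · 0 · 3 · 2 · 2
2 · 3 · 0 · 1 · 3 · 3
3 · 1 · 0 · 2 · 2 · 3
k=4  0 · 1 · 3 · 3 · 2 · 2
1 · 3 · 0 · 0 · 1 · 2
2 · 2 · 0 · 3 · 2 · 2
2 · 3 · 0 · 1 · 3 · 3
3 · 1 · 0 · 2 · 2 · 3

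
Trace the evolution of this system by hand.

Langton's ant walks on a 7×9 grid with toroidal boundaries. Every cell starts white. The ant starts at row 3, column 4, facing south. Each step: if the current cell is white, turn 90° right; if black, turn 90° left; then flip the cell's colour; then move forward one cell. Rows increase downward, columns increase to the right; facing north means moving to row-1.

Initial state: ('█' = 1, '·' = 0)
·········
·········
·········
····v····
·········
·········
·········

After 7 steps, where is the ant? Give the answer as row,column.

4,4

gen 0: ·········
·········
·········
····v····
·········
·········
·········
gen 1: ·········
·········
·········
···<█····
·········
·········
·········
gen 2: ·········
·········
···^·····
···██····
·········
·········
·········
gen 3: ·········
·········
···█>····
···██····
·········
·········
·········
gen 4: ·········
·········
···██····
···█v····
·········
·········
·········
gen 5: ·········
·········
···██····
···█·>···
·········
·········
·········
gen 6: ·········
·········
···██····
···█·█···
·····v···
·········
·········
gen 7: ·········
·········
···██····
···█·█···
····<█···
·········
·········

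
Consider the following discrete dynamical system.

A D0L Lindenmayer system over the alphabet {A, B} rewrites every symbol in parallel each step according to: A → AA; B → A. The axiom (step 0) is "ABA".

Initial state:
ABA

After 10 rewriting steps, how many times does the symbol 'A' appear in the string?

2560

k=0  ABA
k=1  AAAAA
k=2  AAAAAAAAAA
k=3  AAAAAAAAAAAAAAAAAAAA
k=4  AAAAAAAAAAAAAAAAAAAAAAAAAAAAAAAAAAAAAAAA
k=5  AAAAAAAAAAAAAAAAAAAAAAAAAAAAAAAAAAAAAAAAAAAAAAAAAAAAAAAAAAAAAAAAAAAAAAAAAAAAAAAA
k=6  AAAAAAAAAAAAAAAAAAAAAAAAAAAAAAAAAAAAAAAAAAAAAAAAAAAAAAAAAA…AAAAAAAAAAAAAAAAAAAAAAAAAAAAAAAAAAAAAAAAAAAAAAAAAAAAAAAAAA  (len 160)
k=7  AAAAAAAAAAAAAAAAAAAAAAAAAAAAAAAAAAAAAAAAAAAAAAAAAAAAAAAAAA…AAAAAAAAAAAAAAAAAAAAAAAAAAAAAAAAAAAAAAAAAAAAAAAAAAAAAAAAAA  (len 320)
k=8  AAAAAAAAAAAAAAAAAAAAAAAAAAAAAAAAAAAAAAAAAAAAAAAAAAAAAAAAAA…AAAAAAAAAAAAAAAAAAAAAAAAAAAAAAAAAAAAAAAAAAAAAAAAAAAAAAAAAA  (len 640)
k=9  AAAAAAAAAAAAAAAAAAAAAAAAAAAAAAAAAAAAAAAAAAAAAAAAAAAAAAAAAA…AAAAAAAAAAAAAAAAAAAAAAAAAAAAAAAAAAAAAAAAAAAAAAAAAAAAAAAAAA  (len 1280)
k=10  AAAAAAAAAAAAAAAAAAAAAAAAAAAAAAAAAAAAAAAAAAAAAAAAAAAAAAAAAA…AAAAAAAAAAAAAAAAAAAAAAAAAAAAAAAAAAAAAAAAAAAAAAAAAAAAAAAAAA  (len 2560)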